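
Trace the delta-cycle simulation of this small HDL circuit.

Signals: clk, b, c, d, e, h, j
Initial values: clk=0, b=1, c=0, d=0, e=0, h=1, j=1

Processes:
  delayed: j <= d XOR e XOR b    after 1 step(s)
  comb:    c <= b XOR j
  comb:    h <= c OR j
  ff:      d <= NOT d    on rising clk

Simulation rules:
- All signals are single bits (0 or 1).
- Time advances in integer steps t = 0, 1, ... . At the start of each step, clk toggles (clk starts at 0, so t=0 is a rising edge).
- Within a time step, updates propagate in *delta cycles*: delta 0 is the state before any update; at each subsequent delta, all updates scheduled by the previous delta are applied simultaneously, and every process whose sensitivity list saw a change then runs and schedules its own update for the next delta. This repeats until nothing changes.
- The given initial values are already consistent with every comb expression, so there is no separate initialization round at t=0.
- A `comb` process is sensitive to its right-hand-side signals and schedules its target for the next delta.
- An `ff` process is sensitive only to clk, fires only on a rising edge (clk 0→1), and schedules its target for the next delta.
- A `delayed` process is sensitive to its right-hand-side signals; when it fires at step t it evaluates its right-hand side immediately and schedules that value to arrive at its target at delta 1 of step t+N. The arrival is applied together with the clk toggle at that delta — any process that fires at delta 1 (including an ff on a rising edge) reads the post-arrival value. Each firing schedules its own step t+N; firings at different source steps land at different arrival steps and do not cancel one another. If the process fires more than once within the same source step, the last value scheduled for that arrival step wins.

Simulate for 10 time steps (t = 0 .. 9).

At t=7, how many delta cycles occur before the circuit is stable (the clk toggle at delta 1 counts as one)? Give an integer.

[bits: clk,e,j,h,c,d,b]
t=0: Δ0=0011001 Δ1=1011001 Δ2=1011011 | 2Δ
t=1: Δ0=1011011 Δ1=0001011 Δ2=0000111 Δ3=0001111 | 3Δ
t=2: Δ0=0001111 Δ1=1001111 Δ2=1001101 | 2Δ
t=3: Δ0=1001101 Δ1=0011101 Δ2=0011001 | 2Δ
t=4: Δ0=0011001 Δ1=1011001 Δ2=1011011 | 2Δ
t=5: Δ0=1011011 Δ1=0001011 Δ2=0000111 Δ3=0001111 | 3Δ
t=6: Δ0=0001111 Δ1=1001111 Δ2=1001101 | 2Δ
t=7: Δ0=1001101 Δ1=0011101 Δ2=0011001 | 2Δ
t=8: Δ0=0011001 Δ1=1011001 Δ2=1011011 | 2Δ
t=9: Δ0=1011011 Δ1=0001011 Δ2=0000111 Δ3=0001111 | 3Δ

2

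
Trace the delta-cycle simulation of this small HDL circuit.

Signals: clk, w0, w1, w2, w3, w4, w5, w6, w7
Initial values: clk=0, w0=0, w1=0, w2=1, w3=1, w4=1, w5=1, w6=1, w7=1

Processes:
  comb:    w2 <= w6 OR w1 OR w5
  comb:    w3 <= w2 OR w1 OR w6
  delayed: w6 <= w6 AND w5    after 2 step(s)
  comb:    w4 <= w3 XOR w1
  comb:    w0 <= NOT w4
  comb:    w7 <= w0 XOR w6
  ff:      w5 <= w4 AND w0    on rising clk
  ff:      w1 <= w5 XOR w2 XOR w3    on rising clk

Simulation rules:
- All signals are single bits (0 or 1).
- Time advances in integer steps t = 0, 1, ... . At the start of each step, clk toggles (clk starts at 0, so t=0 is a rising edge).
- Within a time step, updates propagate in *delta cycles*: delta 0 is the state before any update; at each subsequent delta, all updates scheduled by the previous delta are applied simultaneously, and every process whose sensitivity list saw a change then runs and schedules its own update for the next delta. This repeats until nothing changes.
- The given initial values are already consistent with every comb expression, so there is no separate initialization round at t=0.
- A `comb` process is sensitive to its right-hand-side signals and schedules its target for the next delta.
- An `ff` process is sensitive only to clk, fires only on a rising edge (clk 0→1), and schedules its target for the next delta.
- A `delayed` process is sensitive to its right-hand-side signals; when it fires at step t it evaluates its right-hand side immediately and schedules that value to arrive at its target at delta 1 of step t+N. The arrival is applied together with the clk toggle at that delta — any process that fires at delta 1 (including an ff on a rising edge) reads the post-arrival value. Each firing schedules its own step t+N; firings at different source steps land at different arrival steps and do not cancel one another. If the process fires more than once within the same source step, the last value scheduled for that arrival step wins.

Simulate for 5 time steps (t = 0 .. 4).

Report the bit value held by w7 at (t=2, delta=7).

1

[bits: w0,w1,w2,w6,clk,w7,w4,w3,w5]
t=0: Δ0=001101111 Δ1=001111111 Δ2=011111110 Δ3=011111010 Δ4=111111010 Δ5=111110010 | 5Δ
t=1: Δ0=111110010 Δ1=111100010 | 1Δ
t=2: Δ0=111100010 Δ1=111010010 Δ2=101011010 Δ3=100011110 Δ4=000011100 Δ5=000010000 Δ6=100010000 Δ7=100011000 | 7Δ
t=3: Δ0=100011000 Δ1=100001000 | 1Δ
t=4: Δ0=100001000 Δ1=100011000 | 1Δ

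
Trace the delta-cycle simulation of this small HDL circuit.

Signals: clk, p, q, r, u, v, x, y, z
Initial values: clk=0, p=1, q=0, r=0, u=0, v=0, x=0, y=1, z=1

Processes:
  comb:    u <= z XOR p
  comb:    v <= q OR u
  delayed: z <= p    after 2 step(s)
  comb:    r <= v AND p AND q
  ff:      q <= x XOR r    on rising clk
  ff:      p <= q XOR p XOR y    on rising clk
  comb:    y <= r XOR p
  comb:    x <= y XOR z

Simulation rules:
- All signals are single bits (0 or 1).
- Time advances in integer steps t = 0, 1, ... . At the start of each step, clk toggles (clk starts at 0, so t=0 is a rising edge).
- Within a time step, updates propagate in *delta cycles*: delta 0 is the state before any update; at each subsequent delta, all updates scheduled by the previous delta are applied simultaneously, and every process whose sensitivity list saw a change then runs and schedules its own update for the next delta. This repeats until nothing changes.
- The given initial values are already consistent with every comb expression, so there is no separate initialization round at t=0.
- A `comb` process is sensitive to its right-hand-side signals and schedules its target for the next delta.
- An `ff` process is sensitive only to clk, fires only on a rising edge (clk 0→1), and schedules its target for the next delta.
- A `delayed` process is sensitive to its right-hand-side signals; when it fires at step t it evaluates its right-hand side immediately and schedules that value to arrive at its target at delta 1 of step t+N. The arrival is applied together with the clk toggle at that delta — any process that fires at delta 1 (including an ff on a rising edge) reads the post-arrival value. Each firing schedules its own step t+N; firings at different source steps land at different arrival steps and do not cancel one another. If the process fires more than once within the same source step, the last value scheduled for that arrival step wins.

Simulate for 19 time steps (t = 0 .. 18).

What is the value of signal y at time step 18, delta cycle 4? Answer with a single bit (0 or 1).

[bits: u,q,x,r,p,z,clk,v,y]
t=0: Δ0=000011001 Δ1=000011101 Δ2=000001101 Δ3=100001100 Δ4=101001110 | 4Δ
t=1: Δ0=101001110 Δ1=101001010 | 1Δ
t=2: Δ0=101001010 Δ1=101000110 Δ2=010000110 | 2Δ
t=3: Δ0=010000110 Δ1=010000010 | 1Δ
t=4: Δ0=010000010 Δ1=010000110 Δ2=000010110 Δ3=100010101 Δ4=101010111 | 4Δ
t=5: Δ0=101010111 Δ1=101010011 | 1Δ
t=6: Δ0=101010011 Δ1=101011111 Δ2=010001111 Δ3=110001110 Δ4=111001110 | 4Δ
t=7: Δ0=111001110 Δ1=111001010 | 1Δ
t=8: Δ0=111001010 Δ1=111000110 Δ2=010010110 Δ3=110110111 Δ4=111110110 Δ5=110110110 | 5Δ
t=9: Δ0=110110110 Δ1=110110010 | 1Δ
t=10: Δ0=110110010 Δ1=110111110 Δ2=011101110 Δ3=111001111 Δ4=110001110 Δ5=111001110 | 5Δ
t=11: Δ0=111001110 Δ1=111001010 | 1Δ
t=12: Δ0=111001010 Δ1=111000110 Δ2=010010110 Δ3=110110111 Δ4=111110110 Δ5=110110110 | 5Δ
t=13: Δ0=110110110 Δ1=110110010 | 1Δ
t=14: Δ0=110110010 Δ1=110111110 Δ2=011101110 Δ3=111001111 Δ4=110001110 Δ5=111001110 | 5Δ
t=15: Δ0=111001110 Δ1=111001010 | 1Δ
t=16: Δ0=111001010 Δ1=111000110 Δ2=010010110 Δ3=110110111 Δ4=111110110 Δ5=110110110 | 5Δ
t=17: Δ0=110110110 Δ1=110110010 | 1Δ
t=18: Δ0=110110010 Δ1=110111110 Δ2=011101110 Δ3=111001111 Δ4=110001110 Δ5=111001110 | 5Δ

0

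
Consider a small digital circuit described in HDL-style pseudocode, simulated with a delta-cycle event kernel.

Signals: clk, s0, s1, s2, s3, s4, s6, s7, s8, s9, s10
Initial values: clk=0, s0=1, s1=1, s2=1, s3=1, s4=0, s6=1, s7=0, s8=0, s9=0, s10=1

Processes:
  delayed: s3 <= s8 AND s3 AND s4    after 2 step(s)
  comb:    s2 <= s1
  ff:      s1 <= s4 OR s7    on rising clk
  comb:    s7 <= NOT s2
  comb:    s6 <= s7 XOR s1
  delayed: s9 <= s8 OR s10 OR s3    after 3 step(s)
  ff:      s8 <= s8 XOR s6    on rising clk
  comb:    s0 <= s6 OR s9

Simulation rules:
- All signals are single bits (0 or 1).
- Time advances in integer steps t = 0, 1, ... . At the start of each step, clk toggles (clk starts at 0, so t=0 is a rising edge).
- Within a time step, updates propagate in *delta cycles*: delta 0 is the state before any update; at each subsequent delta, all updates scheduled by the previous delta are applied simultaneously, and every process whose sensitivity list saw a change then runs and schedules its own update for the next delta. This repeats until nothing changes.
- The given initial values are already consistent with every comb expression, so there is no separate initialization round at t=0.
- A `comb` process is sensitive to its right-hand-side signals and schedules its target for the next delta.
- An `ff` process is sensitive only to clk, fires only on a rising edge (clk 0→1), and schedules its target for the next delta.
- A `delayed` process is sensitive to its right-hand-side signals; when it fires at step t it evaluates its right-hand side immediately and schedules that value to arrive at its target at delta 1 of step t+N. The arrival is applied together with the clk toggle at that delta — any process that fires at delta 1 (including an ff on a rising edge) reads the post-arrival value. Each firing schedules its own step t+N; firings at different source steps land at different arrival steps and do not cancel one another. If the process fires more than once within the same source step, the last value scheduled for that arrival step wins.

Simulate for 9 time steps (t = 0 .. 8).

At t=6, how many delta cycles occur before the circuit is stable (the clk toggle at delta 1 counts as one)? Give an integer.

t=0 Δ0: s9=0 s2=1 s4=0 clk=0 s3=1 s6=1 s1=1 s7=0 s10=1 s0=1 s8=0
  Δ1: clk:0→1
  Δ2: s1:1→0, s8:0→1
  Δ3: s2:1→0, s6:1→0
  Δ4: s7:0→1, s0:1→0
  Δ5: s6:0→1
  Δ6: s0:0→1
  (6Δ to stable)
t=1 Δ0: s9=0 s2=0 s4=0 clk=1 s3=1 s6=1 s1=0 s7=1 s10=1 s0=1 s8=1
  Δ1: clk:1→0
  (1Δ to stable)
t=2 Δ0: s9=0 s2=0 s4=0 clk=0 s3=1 s6=1 s1=0 s7=1 s10=1 s0=1 s8=1
  Δ1: clk:0→1, s3:1→0
  Δ2: s1:0→1, s8:1→0
  Δ3: s2:0→1, s6:1→0
  Δ4: s7:1→0, s0:1→0
  Δ5: s6:0→1
  Δ6: s0:0→1
  (6Δ to stable)
t=3 Δ0: s9=0 s2=1 s4=0 clk=1 s3=0 s6=1 s1=1 s7=0 s10=1 s0=1 s8=0
  Δ1: s9:0→1, clk:1→0
  (1Δ to stable)
t=4 Δ0: s9=1 s2=1 s4=0 clk=0 s3=0 s6=1 s1=1 s7=0 s10=1 s0=1 s8=0
  Δ1: clk:0→1
  Δ2: s1:1→0, s8:0→1
  Δ3: s2:1→0, s6:1→0
  Δ4: s7:0→1
  Δ5: s6:0→1
  (5Δ to stable)
t=5 Δ0: s9=1 s2=0 s4=0 clk=1 s3=0 s6=1 s1=0 s7=1 s10=1 s0=1 s8=1
  Δ1: clk:1→0
  (1Δ to stable)
t=6 Δ0: s9=1 s2=0 s4=0 clk=0 s3=0 s6=1 s1=0 s7=1 s10=1 s0=1 s8=1
  Δ1: clk:0→1
  Δ2: s1:0→1, s8:1→0
  Δ3: s2:0→1, s6:1→0
  Δ4: s7:1→0
  Δ5: s6:0→1
  (5Δ to stable)
t=7 Δ0: s9=1 s2=1 s4=0 clk=1 s3=0 s6=1 s1=1 s7=0 s10=1 s0=1 s8=0
  Δ1: clk:1→0
  (1Δ to stable)
t=8 Δ0: s9=1 s2=1 s4=0 clk=0 s3=0 s6=1 s1=1 s7=0 s10=1 s0=1 s8=0
  Δ1: clk:0→1
  Δ2: s1:1→0, s8:0→1
  Δ3: s2:1→0, s6:1→0
  Δ4: s7:0→1
  Δ5: s6:0→1
  (5Δ to stable)

5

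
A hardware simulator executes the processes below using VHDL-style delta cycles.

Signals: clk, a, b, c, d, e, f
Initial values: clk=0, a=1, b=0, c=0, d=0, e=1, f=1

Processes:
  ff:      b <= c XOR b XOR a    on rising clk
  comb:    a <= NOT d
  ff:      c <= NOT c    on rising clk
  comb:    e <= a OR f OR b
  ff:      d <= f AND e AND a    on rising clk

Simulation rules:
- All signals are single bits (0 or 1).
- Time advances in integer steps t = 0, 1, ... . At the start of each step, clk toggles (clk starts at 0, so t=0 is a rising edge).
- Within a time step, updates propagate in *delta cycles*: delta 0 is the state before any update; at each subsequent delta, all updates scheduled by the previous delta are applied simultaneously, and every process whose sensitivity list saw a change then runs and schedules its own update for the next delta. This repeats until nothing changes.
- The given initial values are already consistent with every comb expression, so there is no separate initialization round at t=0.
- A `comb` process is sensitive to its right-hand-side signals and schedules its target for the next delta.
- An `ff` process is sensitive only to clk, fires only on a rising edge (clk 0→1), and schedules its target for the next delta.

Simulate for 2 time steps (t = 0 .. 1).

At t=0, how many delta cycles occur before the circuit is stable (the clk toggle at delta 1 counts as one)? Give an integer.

3

t=0 Δ0: f=1 a=1 b=0 c=0 clk=0 d=0 e=1
  Δ1: clk:0→1
  Δ2: b:0→1, c:0→1, d:0→1
  Δ3: a:1→0
  (3Δ to stable)
t=1 Δ0: f=1 a=0 b=1 c=1 clk=1 d=1 e=1
  Δ1: clk:1→0
  (1Δ to stable)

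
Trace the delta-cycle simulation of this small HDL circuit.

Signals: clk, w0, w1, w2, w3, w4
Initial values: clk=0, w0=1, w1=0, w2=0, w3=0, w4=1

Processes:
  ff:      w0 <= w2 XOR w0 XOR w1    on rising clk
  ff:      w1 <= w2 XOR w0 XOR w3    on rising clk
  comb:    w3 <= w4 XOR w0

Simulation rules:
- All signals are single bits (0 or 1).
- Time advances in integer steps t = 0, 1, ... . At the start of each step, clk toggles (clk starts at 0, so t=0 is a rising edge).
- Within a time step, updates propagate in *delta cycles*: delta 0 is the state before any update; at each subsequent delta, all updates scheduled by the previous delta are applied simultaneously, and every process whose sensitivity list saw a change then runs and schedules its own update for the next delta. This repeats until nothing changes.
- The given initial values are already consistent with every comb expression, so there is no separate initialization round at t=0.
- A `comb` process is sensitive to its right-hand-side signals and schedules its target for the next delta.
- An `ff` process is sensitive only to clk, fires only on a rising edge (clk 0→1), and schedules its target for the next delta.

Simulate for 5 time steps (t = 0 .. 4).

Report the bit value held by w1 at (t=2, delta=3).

1

t0.Δ0 w3=0 clk=0 w1=0 w2=0 w0=1 w4=1
t0.Δ1 w3=0 clk=1 w1=0 w2=0 w0=1 w4=1
t0.Δ2 w3=0 clk=1 w1=1 w2=0 w0=1 w4=1
t1.Δ0 w3=0 clk=1 w1=1 w2=0 w0=1 w4=1
t1.Δ1 w3=0 clk=0 w1=1 w2=0 w0=1 w4=1
t2.Δ0 w3=0 clk=0 w1=1 w2=0 w0=1 w4=1
t2.Δ1 w3=0 clk=1 w1=1 w2=0 w0=1 w4=1
t2.Δ2 w3=0 clk=1 w1=1 w2=0 w0=0 w4=1
t2.Δ3 w3=1 clk=1 w1=1 w2=0 w0=0 w4=1
t3.Δ0 w3=1 clk=1 w1=1 w2=0 w0=0 w4=1
t3.Δ1 w3=1 clk=0 w1=1 w2=0 w0=0 w4=1
t4.Δ0 w3=1 clk=0 w1=1 w2=0 w0=0 w4=1
t4.Δ1 w3=1 clk=1 w1=1 w2=0 w0=0 w4=1
t4.Δ2 w3=1 clk=1 w1=1 w2=0 w0=1 w4=1
t4.Δ3 w3=0 clk=1 w1=1 w2=0 w0=1 w4=1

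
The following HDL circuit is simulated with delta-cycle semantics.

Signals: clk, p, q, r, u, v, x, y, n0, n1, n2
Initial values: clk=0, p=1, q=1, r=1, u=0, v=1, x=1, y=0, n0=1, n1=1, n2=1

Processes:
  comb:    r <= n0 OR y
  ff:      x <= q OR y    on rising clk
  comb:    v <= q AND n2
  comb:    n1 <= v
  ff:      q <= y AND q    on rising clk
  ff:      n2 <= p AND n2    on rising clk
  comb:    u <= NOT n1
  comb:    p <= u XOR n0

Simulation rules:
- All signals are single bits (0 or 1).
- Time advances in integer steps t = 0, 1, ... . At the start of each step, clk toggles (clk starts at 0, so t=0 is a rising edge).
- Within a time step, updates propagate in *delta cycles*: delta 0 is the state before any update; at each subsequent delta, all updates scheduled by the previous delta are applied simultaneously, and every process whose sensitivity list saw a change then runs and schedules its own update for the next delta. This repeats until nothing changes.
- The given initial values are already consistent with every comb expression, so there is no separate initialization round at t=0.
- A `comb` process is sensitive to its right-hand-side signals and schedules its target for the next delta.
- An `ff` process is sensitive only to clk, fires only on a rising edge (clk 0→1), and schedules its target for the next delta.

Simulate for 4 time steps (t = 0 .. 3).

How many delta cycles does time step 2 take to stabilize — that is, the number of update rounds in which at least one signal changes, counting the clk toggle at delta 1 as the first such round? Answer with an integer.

[bits: n0,n2,q,y,x,v,n1,p,r,clk,u]
t=0: Δ0=11101111100 Δ1=11101111110 Δ2=11001111110 Δ3=11001011110 Δ4=11001001110 Δ5=11001001111 Δ6=11001000111 | 6Δ
t=1: Δ0=11001000111 Δ1=11001000101 | 1Δ
t=2: Δ0=11001000101 Δ1=11001000111 Δ2=10000000111 | 2Δ
t=3: Δ0=10000000111 Δ1=10000000101 | 1Δ

2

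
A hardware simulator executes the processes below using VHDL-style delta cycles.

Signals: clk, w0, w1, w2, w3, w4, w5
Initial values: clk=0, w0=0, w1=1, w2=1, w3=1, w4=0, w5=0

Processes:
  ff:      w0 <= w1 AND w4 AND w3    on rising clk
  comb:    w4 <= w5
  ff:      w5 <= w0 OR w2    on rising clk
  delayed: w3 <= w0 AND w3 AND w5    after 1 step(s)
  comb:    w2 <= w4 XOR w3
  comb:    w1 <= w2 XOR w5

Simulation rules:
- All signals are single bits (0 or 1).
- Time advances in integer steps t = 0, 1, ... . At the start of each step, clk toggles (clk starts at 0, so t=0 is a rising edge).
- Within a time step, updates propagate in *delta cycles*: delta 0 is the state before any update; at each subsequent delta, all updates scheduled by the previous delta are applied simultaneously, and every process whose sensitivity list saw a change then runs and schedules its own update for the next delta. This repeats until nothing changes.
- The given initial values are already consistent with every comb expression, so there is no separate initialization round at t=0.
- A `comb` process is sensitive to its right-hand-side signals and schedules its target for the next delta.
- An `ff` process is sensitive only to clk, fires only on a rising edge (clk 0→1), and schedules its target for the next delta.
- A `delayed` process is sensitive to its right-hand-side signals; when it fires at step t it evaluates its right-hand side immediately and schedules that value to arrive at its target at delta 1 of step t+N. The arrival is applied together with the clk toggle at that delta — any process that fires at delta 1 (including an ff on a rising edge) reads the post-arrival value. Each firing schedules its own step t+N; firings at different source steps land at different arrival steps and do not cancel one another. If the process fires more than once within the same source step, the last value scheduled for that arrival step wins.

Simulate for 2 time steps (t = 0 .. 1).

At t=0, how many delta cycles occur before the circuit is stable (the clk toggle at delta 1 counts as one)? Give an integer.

5

t=0 Δ0: w5=0 w2=1 w1=1 w0=0 clk=0 w4=0 w3=1
  Δ1: clk:0→1
  Δ2: w5:0→1
  Δ3: w1:1→0, w4:0→1
  Δ4: w2:1→0
  Δ5: w1:0→1
  (5Δ to stable)
t=1 Δ0: w5=1 w2=0 w1=1 w0=0 clk=1 w4=1 w3=1
  Δ1: clk:1→0, w3:1→0
  Δ2: w2:0→1
  Δ3: w1:1→0
  (3Δ to stable)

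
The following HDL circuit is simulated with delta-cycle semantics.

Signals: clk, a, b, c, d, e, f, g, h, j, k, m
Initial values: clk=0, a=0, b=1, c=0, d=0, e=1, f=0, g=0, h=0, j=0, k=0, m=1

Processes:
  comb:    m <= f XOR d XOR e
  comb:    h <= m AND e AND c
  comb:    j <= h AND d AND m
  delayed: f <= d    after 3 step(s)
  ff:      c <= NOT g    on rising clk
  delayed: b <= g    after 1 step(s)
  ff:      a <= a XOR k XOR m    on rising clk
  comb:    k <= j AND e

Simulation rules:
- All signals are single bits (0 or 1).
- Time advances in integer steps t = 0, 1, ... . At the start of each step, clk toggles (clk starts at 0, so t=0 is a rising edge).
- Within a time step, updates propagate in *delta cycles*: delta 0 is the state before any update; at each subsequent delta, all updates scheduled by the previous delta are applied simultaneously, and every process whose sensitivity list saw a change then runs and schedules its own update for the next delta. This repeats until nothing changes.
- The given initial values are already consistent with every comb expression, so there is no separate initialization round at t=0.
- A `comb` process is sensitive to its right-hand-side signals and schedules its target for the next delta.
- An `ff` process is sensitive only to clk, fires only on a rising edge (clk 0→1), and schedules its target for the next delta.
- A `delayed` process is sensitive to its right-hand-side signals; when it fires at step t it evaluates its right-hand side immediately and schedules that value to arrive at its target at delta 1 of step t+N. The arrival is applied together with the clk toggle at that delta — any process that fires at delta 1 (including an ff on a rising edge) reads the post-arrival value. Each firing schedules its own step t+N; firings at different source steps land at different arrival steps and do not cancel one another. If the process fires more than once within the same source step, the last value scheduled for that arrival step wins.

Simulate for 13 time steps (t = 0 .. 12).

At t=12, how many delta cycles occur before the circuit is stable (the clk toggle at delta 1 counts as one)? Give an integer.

[bits: k,g,c,clk,b,f,j,d,e,a,h,m]
t=0: Δ0=000010001001 Δ1=000110001001 Δ2=001110001101 Δ3=001110001111 | 3Δ
t=1: Δ0=001110001111 Δ1=001010001111 | 1Δ
t=2: Δ0=001010001111 Δ1=001110001111 Δ2=001110001011 | 2Δ
t=3: Δ0=001110001011 Δ1=001010001011 | 1Δ
t=4: Δ0=001010001011 Δ1=001110001011 Δ2=001110001111 | 2Δ
t=5: Δ0=001110001111 Δ1=001010001111 | 1Δ
t=6: Δ0=001010001111 Δ1=001110001111 Δ2=001110001011 | 2Δ
t=7: Δ0=001110001011 Δ1=001010001011 | 1Δ
t=8: Δ0=001010001011 Δ1=001110001011 Δ2=001110001111 | 2Δ
t=9: Δ0=001110001111 Δ1=001010001111 | 1Δ
t=10: Δ0=001010001111 Δ1=001110001111 Δ2=001110001011 | 2Δ
t=11: Δ0=001110001011 Δ1=001010001011 | 1Δ
t=12: Δ0=001010001011 Δ1=001110001011 Δ2=001110001111 | 2Δ

2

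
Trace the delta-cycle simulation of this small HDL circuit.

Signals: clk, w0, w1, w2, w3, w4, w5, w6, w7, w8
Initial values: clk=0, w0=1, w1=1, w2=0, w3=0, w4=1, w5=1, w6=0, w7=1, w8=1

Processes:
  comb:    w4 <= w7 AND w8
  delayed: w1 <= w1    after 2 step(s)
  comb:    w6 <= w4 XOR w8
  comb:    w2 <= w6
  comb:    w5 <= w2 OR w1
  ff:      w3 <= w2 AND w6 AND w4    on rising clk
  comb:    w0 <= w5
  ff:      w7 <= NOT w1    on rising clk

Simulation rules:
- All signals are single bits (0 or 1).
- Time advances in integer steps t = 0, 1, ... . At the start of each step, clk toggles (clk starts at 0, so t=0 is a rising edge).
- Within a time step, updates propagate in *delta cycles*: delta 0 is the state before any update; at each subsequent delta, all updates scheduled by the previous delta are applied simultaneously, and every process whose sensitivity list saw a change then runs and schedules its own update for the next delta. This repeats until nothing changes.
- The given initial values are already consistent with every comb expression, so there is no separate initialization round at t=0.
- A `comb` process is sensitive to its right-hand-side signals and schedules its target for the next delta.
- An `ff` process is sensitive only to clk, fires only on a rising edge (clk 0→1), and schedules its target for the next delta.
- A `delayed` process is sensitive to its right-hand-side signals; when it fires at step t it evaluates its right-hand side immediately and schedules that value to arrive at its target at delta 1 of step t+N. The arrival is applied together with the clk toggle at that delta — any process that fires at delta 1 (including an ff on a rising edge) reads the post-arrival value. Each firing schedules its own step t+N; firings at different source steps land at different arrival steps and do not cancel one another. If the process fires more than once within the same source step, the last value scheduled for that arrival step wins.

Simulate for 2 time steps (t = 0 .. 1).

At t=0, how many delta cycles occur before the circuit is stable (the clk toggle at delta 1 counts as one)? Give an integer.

t=0 Δ0: w0=1 w6=0 w2=0 w8=1 w3=0 w4=1 w5=1 w1=1 clk=0 w7=1
  Δ1: clk:0→1
  Δ2: w7:1→0
  Δ3: w4:1→0
  Δ4: w6:0→1
  Δ5: w2:0→1
  (5Δ to stable)
t=1 Δ0: w0=1 w6=1 w2=1 w8=1 w3=0 w4=0 w5=1 w1=1 clk=1 w7=0
  Δ1: clk:1→0
  (1Δ to stable)

5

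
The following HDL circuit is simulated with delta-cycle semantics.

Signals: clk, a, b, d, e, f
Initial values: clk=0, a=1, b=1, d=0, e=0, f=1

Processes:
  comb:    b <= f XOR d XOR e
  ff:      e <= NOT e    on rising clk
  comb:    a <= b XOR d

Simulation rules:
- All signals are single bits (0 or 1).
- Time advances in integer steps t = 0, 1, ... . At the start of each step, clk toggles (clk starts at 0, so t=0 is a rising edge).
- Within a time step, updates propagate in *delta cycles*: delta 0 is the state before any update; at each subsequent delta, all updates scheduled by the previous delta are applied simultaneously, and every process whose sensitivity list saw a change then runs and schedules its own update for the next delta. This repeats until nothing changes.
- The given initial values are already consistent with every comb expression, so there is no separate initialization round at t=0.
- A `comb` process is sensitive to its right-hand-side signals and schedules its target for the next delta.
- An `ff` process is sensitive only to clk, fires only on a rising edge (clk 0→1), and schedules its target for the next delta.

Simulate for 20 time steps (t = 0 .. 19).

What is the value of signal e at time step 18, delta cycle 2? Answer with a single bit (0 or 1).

0

[bits: f,d,e,a,clk,b]
t=0: Δ0=100101 Δ1=100111 Δ2=101111 Δ3=101110 Δ4=101010 | 4Δ
t=1: Δ0=101010 Δ1=101000 | 1Δ
t=2: Δ0=101000 Δ1=101010 Δ2=100010 Δ3=100011 Δ4=100111 | 4Δ
t=3: Δ0=100111 Δ1=100101 | 1Δ
t=4: Δ0=100101 Δ1=100111 Δ2=101111 Δ3=101110 Δ4=101010 | 4Δ
t=5: Δ0=101010 Δ1=101000 | 1Δ
t=6: Δ0=101000 Δ1=101010 Δ2=100010 Δ3=100011 Δ4=100111 | 4Δ
t=7: Δ0=100111 Δ1=100101 | 1Δ
t=8: Δ0=100101 Δ1=100111 Δ2=101111 Δ3=101110 Δ4=101010 | 4Δ
t=9: Δ0=101010 Δ1=101000 | 1Δ
t=10: Δ0=101000 Δ1=101010 Δ2=100010 Δ3=100011 Δ4=100111 | 4Δ
t=11: Δ0=100111 Δ1=100101 | 1Δ
t=12: Δ0=100101 Δ1=100111 Δ2=101111 Δ3=101110 Δ4=101010 | 4Δ
t=13: Δ0=101010 Δ1=101000 | 1Δ
t=14: Δ0=101000 Δ1=101010 Δ2=100010 Δ3=100011 Δ4=100111 | 4Δ
t=15: Δ0=100111 Δ1=100101 | 1Δ
t=16: Δ0=100101 Δ1=100111 Δ2=101111 Δ3=101110 Δ4=101010 | 4Δ
t=17: Δ0=101010 Δ1=101000 | 1Δ
t=18: Δ0=101000 Δ1=101010 Δ2=100010 Δ3=100011 Δ4=100111 | 4Δ
t=19: Δ0=100111 Δ1=100101 | 1Δ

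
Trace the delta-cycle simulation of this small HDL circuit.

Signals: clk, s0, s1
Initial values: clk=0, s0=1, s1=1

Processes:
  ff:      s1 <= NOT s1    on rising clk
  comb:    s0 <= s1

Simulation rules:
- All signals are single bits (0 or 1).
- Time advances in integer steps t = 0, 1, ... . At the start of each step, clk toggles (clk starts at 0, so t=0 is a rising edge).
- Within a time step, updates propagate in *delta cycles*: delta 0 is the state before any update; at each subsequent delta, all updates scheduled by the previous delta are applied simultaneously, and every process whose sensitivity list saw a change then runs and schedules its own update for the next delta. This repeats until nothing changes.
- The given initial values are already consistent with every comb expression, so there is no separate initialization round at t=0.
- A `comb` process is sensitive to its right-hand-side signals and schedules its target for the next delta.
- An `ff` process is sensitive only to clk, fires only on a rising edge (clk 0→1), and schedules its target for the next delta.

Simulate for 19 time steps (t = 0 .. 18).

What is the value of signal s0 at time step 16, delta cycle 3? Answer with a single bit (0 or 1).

t=0 Δ0: s1=1 s0=1 clk=0
  Δ1: clk:0→1
  Δ2: s1:1→0
  Δ3: s0:1→0
  (3Δ to stable)
t=1 Δ0: s1=0 s0=0 clk=1
  Δ1: clk:1→0
  (1Δ to stable)
t=2 Δ0: s1=0 s0=0 clk=0
  Δ1: clk:0→1
  Δ2: s1:0→1
  Δ3: s0:0→1
  (3Δ to stable)
t=3 Δ0: s1=1 s0=1 clk=1
  Δ1: clk:1→0
  (1Δ to stable)
t=4 Δ0: s1=1 s0=1 clk=0
  Δ1: clk:0→1
  Δ2: s1:1→0
  Δ3: s0:1→0
  (3Δ to stable)
t=5 Δ0: s1=0 s0=0 clk=1
  Δ1: clk:1→0
  (1Δ to stable)
t=6 Δ0: s1=0 s0=0 clk=0
  Δ1: clk:0→1
  Δ2: s1:0→1
  Δ3: s0:0→1
  (3Δ to stable)
t=7 Δ0: s1=1 s0=1 clk=1
  Δ1: clk:1→0
  (1Δ to stable)
t=8 Δ0: s1=1 s0=1 clk=0
  Δ1: clk:0→1
  Δ2: s1:1→0
  Δ3: s0:1→0
  (3Δ to stable)
t=9 Δ0: s1=0 s0=0 clk=1
  Δ1: clk:1→0
  (1Δ to stable)
t=10 Δ0: s1=0 s0=0 clk=0
  Δ1: clk:0→1
  Δ2: s1:0→1
  Δ3: s0:0→1
  (3Δ to stable)
t=11 Δ0: s1=1 s0=1 clk=1
  Δ1: clk:1→0
  (1Δ to stable)
t=12 Δ0: s1=1 s0=1 clk=0
  Δ1: clk:0→1
  Δ2: s1:1→0
  Δ3: s0:1→0
  (3Δ to stable)
t=13 Δ0: s1=0 s0=0 clk=1
  Δ1: clk:1→0
  (1Δ to stable)
t=14 Δ0: s1=0 s0=0 clk=0
  Δ1: clk:0→1
  Δ2: s1:0→1
  Δ3: s0:0→1
  (3Δ to stable)
t=15 Δ0: s1=1 s0=1 clk=1
  Δ1: clk:1→0
  (1Δ to stable)
t=16 Δ0: s1=1 s0=1 clk=0
  Δ1: clk:0→1
  Δ2: s1:1→0
  Δ3: s0:1→0
  (3Δ to stable)
t=17 Δ0: s1=0 s0=0 clk=1
  Δ1: clk:1→0
  (1Δ to stable)
t=18 Δ0: s1=0 s0=0 clk=0
  Δ1: clk:0→1
  Δ2: s1:0→1
  Δ3: s0:0→1
  (3Δ to stable)

0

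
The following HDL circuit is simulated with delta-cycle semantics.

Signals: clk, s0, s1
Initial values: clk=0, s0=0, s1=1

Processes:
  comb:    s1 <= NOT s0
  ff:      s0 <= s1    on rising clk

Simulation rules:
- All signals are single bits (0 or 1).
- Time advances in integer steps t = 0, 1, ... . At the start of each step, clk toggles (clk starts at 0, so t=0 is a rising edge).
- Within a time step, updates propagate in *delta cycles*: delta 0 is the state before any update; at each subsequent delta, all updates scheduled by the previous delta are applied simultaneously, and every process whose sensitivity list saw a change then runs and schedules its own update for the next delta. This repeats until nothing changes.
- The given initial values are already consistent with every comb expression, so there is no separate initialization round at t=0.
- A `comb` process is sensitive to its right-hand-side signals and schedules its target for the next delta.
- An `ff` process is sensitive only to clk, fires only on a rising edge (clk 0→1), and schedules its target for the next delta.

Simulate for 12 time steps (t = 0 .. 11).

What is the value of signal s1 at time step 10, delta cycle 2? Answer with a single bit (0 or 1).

t0.Δ0 clk=0 s0=0 s1=1
t0.Δ1 clk=1 s0=0 s1=1
t0.Δ2 clk=1 s0=1 s1=1
t0.Δ3 clk=1 s0=1 s1=0
t1.Δ0 clk=1 s0=1 s1=0
t1.Δ1 clk=0 s0=1 s1=0
t2.Δ0 clk=0 s0=1 s1=0
t2.Δ1 clk=1 s0=1 s1=0
t2.Δ2 clk=1 s0=0 s1=0
t2.Δ3 clk=1 s0=0 s1=1
t3.Δ0 clk=1 s0=0 s1=1
t3.Δ1 clk=0 s0=0 s1=1
t4.Δ0 clk=0 s0=0 s1=1
t4.Δ1 clk=1 s0=0 s1=1
t4.Δ2 clk=1 s0=1 s1=1
t4.Δ3 clk=1 s0=1 s1=0
t5.Δ0 clk=1 s0=1 s1=0
t5.Δ1 clk=0 s0=1 s1=0
t6.Δ0 clk=0 s0=1 s1=0
t6.Δ1 clk=1 s0=1 s1=0
t6.Δ2 clk=1 s0=0 s1=0
t6.Δ3 clk=1 s0=0 s1=1
t7.Δ0 clk=1 s0=0 s1=1
t7.Δ1 clk=0 s0=0 s1=1
t8.Δ0 clk=0 s0=0 s1=1
t8.Δ1 clk=1 s0=0 s1=1
t8.Δ2 clk=1 s0=1 s1=1
t8.Δ3 clk=1 s0=1 s1=0
t9.Δ0 clk=1 s0=1 s1=0
t9.Δ1 clk=0 s0=1 s1=0
t10.Δ0 clk=0 s0=1 s1=0
t10.Δ1 clk=1 s0=1 s1=0
t10.Δ2 clk=1 s0=0 s1=0
t10.Δ3 clk=1 s0=0 s1=1
t11.Δ0 clk=1 s0=0 s1=1
t11.Δ1 clk=0 s0=0 s1=1

0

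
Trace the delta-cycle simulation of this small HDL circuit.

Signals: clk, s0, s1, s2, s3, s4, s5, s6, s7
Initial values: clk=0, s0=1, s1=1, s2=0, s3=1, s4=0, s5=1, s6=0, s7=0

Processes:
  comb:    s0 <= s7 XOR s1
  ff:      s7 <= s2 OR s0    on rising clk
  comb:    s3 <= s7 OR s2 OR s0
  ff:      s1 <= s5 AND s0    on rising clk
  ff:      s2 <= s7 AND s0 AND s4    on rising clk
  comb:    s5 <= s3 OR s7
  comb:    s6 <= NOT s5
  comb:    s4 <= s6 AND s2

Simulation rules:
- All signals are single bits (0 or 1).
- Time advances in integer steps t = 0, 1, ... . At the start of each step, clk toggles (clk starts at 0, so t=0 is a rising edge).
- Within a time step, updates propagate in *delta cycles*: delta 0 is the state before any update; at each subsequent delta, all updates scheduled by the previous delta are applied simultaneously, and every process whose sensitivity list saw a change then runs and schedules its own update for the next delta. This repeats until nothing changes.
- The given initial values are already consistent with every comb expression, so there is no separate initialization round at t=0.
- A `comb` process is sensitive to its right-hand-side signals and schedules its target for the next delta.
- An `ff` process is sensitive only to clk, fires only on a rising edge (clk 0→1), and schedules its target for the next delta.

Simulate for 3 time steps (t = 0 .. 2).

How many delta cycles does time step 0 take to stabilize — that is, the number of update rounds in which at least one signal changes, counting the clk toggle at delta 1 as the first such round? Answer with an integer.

3

[bits: clk,s1,s3,s4,s5,s2,s7,s6,s0]
t=0: Δ0=011010001 Δ1=111010001 Δ2=111010101 Δ3=111010100 | 3Δ
t=1: Δ0=111010100 Δ1=011010100 | 1Δ
t=2: Δ0=011010100 Δ1=111010100 Δ2=101010000 Δ3=100010000 Δ4=100000000 Δ5=100000010 | 5Δ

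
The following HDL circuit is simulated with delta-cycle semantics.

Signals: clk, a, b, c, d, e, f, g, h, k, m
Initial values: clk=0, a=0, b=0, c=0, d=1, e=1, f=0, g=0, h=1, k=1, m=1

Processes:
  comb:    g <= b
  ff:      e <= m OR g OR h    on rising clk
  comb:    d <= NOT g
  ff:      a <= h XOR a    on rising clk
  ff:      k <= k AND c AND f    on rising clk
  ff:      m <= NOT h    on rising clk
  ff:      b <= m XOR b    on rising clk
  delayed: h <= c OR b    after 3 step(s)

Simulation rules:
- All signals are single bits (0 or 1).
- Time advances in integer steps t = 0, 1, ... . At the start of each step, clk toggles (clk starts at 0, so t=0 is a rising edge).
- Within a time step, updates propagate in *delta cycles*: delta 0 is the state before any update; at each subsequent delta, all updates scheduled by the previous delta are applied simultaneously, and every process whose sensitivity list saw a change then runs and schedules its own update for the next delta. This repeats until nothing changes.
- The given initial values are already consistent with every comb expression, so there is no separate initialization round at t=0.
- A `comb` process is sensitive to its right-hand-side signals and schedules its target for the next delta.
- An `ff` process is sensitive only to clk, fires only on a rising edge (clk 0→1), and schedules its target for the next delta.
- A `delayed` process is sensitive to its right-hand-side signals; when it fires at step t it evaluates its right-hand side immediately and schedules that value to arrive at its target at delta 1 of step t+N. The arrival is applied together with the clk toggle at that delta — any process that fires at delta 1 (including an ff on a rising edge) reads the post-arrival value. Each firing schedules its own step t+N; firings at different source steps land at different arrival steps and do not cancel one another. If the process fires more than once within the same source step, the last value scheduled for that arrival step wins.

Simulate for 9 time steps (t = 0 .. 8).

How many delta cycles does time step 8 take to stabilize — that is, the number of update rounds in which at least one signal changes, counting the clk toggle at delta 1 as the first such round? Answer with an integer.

[bits: clk,d,e,c,k,a,g,m,h,b,f]
t=0: Δ0=01101001100 Δ1=11101001100 Δ2=11100100110 Δ3=11100110110 Δ4=10100110110 | 4Δ
t=1: Δ0=10100110110 Δ1=00100110110 | 1Δ
t=2: Δ0=00100110110 Δ1=10100110110 Δ2=10100010110 | 2Δ
t=3: Δ0=10100010110 Δ1=00100010110 | 1Δ
t=4: Δ0=00100010110 Δ1=10100010110 Δ2=10100110110 | 2Δ
t=5: Δ0=10100110110 Δ1=00100110110 | 1Δ
t=6: Δ0=00100110110 Δ1=10100110110 Δ2=10100010110 | 2Δ
t=7: Δ0=10100010110 Δ1=00100010110 | 1Δ
t=8: Δ0=00100010110 Δ1=10100010110 Δ2=10100110110 | 2Δ

2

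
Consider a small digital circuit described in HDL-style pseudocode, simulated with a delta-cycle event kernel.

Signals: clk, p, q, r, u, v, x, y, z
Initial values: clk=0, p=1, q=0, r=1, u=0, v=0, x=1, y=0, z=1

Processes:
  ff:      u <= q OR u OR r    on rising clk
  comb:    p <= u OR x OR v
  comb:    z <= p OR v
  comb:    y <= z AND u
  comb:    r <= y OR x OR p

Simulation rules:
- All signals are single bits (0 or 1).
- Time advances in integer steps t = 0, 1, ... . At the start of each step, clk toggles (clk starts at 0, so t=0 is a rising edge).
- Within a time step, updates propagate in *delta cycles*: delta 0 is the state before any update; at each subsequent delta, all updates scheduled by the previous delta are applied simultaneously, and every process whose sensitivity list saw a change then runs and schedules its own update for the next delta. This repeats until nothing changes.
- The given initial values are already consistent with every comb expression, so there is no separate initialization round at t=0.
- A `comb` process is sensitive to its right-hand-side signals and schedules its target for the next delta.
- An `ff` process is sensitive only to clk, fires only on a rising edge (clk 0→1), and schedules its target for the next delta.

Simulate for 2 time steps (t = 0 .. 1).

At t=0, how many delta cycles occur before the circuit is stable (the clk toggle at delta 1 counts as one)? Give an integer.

t0.Δ0 y=0 clk=0 r=1 x=1 z=1 u=0 p=1 q=0 v=0
t0.Δ1 y=0 clk=1 r=1 x=1 z=1 u=0 p=1 q=0 v=0
t0.Δ2 y=0 clk=1 r=1 x=1 z=1 u=1 p=1 q=0 v=0
t0.Δ3 y=1 clk=1 r=1 x=1 z=1 u=1 p=1 q=0 v=0
t1.Δ0 y=1 clk=1 r=1 x=1 z=1 u=1 p=1 q=0 v=0
t1.Δ1 y=1 clk=0 r=1 x=1 z=1 u=1 p=1 q=0 v=0

3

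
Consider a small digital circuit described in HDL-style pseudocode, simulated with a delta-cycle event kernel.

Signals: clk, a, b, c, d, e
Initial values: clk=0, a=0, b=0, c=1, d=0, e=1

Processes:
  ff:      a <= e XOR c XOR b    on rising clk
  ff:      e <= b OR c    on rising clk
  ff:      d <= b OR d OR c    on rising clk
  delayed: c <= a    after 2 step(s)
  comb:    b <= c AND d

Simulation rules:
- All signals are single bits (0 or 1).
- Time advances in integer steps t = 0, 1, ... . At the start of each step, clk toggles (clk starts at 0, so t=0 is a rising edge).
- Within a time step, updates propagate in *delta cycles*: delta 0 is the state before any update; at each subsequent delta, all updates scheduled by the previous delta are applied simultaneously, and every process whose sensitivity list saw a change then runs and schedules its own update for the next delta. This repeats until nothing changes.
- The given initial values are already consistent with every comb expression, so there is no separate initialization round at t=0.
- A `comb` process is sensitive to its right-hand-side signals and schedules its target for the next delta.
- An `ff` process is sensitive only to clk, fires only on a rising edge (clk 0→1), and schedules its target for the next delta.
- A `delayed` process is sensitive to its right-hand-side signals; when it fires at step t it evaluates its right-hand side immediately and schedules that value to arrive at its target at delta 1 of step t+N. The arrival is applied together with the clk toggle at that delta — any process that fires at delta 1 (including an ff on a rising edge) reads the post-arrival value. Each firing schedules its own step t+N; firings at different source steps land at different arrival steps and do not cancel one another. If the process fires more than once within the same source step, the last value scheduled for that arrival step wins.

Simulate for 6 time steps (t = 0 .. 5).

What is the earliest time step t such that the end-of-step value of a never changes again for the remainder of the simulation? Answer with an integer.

[bits: c,a,b,d,clk,e]
t=0: Δ0=100001 Δ1=100011 Δ2=100111 Δ3=101111 | 3Δ
t=1: Δ0=101111 Δ1=101101 | 1Δ
t=2: Δ0=101101 Δ1=101111 Δ2=111111 | 2Δ
t=3: Δ0=111111 Δ1=111101 | 1Δ
t=4: Δ0=111101 Δ1=111111 | 1Δ
t=5: Δ0=111111 Δ1=111101 | 1Δ

2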